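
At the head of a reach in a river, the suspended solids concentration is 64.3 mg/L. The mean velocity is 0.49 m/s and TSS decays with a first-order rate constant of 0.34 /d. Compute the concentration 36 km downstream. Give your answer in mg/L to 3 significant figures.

Travel time t = 36 km / 0.49 m/s = 3.6e+04/0.49 = 7.347e+04 s = 0.8503 d.
First-order decay: C = 64.3·exp(−0.34·0.8503) = 64.3·0.7489 = 48.16 mg/L.

48.2 mg/L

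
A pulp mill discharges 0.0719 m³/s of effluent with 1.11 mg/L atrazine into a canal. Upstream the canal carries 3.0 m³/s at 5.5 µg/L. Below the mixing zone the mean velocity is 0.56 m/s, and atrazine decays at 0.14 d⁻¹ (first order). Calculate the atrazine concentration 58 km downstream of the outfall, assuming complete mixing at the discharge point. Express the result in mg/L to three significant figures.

5.5 µg/L = 0.0055 mg/L.
After complete mixing, C₀ = (0.0719·1.11 + 3·0.0055) / 3.072 = 0.03135 mg/L.
Travel time t = 5.8e+04 m / 0.56 m/s = 1.036e+05 s = 1.199 d.
C = 0.03135·exp(−0.14·1.199) = 0.03135·0.8455 = 0.02651 mg/L.

0.0265 mg/L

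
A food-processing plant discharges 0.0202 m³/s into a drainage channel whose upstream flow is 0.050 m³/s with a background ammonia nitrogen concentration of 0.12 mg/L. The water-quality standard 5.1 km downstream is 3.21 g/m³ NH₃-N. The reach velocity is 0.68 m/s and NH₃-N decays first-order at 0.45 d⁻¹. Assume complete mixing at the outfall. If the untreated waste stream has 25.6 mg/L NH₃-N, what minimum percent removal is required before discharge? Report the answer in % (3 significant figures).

55.8 %

Travel time to the compliance point: t = 5100/0.68 = 7500 s = 0.08681 d; decay factor exp(−0.45·0.08681) = 0.9617.
So the concentration just after mixing may be at most 3.21/0.9617 = 3.338 mg/L.
Mass balance: 3.338·0.0702 = 0.0202·Cₑ + 0.05·0.12.
Cₑ = (0.2343 − 0.006) / 0.0202 = 11.3 mg/L.
Required removal = 1 − 11.3/25.6 = 55.85 %.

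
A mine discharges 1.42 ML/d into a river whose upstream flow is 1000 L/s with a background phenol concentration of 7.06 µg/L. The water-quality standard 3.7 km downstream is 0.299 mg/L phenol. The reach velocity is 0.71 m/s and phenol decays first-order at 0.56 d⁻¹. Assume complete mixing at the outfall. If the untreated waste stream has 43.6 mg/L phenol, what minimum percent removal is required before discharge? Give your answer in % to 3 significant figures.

57.1 %

1.42 ML/d = 0.01644 m³/s.
1000 L/s = 1 m³/s.
7.06 µg/L = 0.00706 mg/L.
Travel time to the compliance point: t = 3700/0.71 = 5211 s = 0.06032 d; decay factor exp(−0.56·0.06032) = 0.9668.
So the concentration just after mixing may be at most 0.299/0.9668 = 0.3093 mg/L.
Mass balance: 0.3093·1.016 = 0.01644·Cₑ + 1·0.00706.
Cₑ = (0.3144 − 0.00706) / 0.01644 = 18.7 mg/L.
Required removal = 1 − 18.7/43.6 = 57.12 %.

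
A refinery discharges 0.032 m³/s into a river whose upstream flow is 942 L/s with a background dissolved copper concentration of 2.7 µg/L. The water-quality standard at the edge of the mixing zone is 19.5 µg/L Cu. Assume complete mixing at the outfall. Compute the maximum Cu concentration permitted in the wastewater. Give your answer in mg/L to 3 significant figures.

0.514 mg/L

942 L/s = 0.942 m³/s.
2.7 µg/L = 0.0027 mg/L.
19.5 µg/L = 0.0195 mg/L.
Mass balance: 0.0195·0.974 = 0.032·Cₑ + 0.942·0.0027.
Cₑ = (0.01899 − 0.002543) / 0.032 = 0.5141 mg/L.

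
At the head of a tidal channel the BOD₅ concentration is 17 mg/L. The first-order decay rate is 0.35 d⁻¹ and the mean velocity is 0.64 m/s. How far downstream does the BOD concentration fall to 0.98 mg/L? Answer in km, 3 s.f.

From C = C₀·e^(−kt), t = ln(C₀/C)/k = ln(17/0.98)/0.35 = 2.853/0.35 = 8.153 d.
Distance = v·t = 0.64 m/s × 7.044e+05 s = 4.508e+05 m = 450.8 km.

451 km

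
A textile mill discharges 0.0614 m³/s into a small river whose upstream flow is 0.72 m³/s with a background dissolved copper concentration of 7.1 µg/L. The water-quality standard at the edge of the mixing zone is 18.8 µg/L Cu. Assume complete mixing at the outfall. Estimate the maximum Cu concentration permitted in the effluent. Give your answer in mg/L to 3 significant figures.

0.156 mg/L

7.1 µg/L = 0.0071 mg/L.
18.8 µg/L = 0.0188 mg/L.
Mass balance: 0.0188·0.7814 = 0.0614·Cₑ + 0.72·0.0071.
Cₑ = (0.01469 − 0.005112) / 0.0614 = 0.156 mg/L.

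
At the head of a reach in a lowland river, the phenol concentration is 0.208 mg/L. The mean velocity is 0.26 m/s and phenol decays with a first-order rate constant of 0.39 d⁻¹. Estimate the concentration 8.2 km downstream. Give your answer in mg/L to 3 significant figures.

0.180 mg/L

Travel time t = 8.2 km / 0.26 m/s = 8200/0.26 = 3.154e+04 s = 0.365 d.
First-order decay: C = 0.208·exp(−0.39·0.365) = 0.208·0.8673 = 0.1804 mg/L.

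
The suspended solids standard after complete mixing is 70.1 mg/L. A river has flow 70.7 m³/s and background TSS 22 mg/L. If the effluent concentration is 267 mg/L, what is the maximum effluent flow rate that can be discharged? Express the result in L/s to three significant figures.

Mass balance at complete mixing: C_std·(Q_w + Q_r) = Q_w·C_e + Q_r·C_b.
Rearranging, Q_w = Q_r·(C_std − C_b)/(C_e − C_std) = 70.7·(70.1 − 22) / (267 − 70.1) = 17.27 m³/s.
= 1.727e+04 L/s.

17300 L/s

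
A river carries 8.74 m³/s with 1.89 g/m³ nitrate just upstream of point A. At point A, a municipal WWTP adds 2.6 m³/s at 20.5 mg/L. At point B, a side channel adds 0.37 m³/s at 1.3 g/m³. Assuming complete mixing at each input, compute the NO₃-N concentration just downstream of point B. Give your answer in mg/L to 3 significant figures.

After input A: C = (8.74·1.89 + 2.6·20.5) / 11.34 = 6.157 mg/L.
After input B: C = (11.34·6.157 + 0.37·1.3) / 11.71 = 6.003 mg/L.

6.00 mg/L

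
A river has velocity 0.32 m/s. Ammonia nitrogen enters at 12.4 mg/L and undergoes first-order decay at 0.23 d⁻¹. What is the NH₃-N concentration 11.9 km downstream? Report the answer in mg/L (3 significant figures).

Travel time t = 11.9 km / 0.32 m/s = 1.19e+04/0.32 = 3.719e+04 s = 0.4304 d.
First-order decay: C = 12.4·exp(−0.23·0.4304) = 12.4·0.9057 = 11.23 mg/L.

11.2 mg/L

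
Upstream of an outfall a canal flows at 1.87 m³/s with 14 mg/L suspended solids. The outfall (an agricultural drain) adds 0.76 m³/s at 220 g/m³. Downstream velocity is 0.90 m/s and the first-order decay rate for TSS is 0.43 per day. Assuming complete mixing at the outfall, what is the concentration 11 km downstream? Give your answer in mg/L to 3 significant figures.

69.2 mg/L

After complete mixing, C₀ = (0.76·220 + 1.87·14) / 2.63 = 73.53 mg/L.
Travel time t = 1.1e+04 m / 0.90 m/s = 1.222e+04 s = 0.1415 d.
C = 73.53·exp(−0.43·0.1415) = 73.53·0.941 = 69.19 mg/L.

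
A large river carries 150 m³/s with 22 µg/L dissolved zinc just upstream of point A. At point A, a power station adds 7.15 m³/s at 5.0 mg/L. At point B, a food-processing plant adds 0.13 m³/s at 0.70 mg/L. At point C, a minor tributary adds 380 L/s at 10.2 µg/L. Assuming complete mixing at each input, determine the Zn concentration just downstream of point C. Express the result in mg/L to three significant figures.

22 µg/L = 0.022 mg/L.
After input A: C = (150·0.022 + 7.15·5) / 157.2 = 0.2485 mg/L.
After input B: C = (157.2·0.2485 + 0.13·0.7) / 157.3 = 0.2489 mg/L.
380 L/s = 0.38 m³/s.
10.2 µg/L = 0.0102 mg/L.
After input C: C = (157.3·0.2489 + 0.38·0.0102) / 157.7 = 0.2483 mg/L.

0.248 mg/L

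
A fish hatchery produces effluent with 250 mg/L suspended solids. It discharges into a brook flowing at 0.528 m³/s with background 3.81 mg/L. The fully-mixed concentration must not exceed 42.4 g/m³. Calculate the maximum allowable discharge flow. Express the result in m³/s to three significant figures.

0.0981 m³/s

Mass balance at complete mixing: C_std·(Q_w + Q_r) = Q_w·C_e + Q_r·C_b.
Rearranging, Q_w = Q_r·(C_std − C_b)/(C_e − C_std) = 0.528·(42.4 − 3.81) / (250 − 42.4) = 0.09815 m³/s.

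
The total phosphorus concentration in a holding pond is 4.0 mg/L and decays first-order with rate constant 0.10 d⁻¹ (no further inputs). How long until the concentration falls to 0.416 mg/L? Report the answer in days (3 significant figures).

22.6 d

t = ln(C₀/C)/k = ln(4.0/0.416)/0.10 = 2.263/0.10 = 22.63 d.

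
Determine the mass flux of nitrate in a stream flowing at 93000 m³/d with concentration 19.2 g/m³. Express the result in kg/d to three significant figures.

1790 kg/d

93000 m³/d = 1.076 m³/s.
Mass flux = Q·C = 1.076 m³/s × 19.2 g/m³ = 20.67 g/s.
= 20.67 g/s × 86.4 = 1786 kg/d.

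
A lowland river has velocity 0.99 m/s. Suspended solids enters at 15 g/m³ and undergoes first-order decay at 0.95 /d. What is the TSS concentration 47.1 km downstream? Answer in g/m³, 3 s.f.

Travel time t = 47.1 km / 0.99 m/s = 4.71e+04/0.99 = 4.758e+04 s = 0.5506 d.
First-order decay: C = 15·exp(−0.95·0.5506) = 15·0.5927 = 8.89 g/m³.

8.89 g/m³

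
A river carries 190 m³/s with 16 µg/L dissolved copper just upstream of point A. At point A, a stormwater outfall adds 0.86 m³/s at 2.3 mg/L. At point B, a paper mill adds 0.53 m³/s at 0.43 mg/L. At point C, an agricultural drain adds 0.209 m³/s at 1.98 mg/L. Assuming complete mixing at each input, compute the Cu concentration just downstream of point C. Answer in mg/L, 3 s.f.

16 µg/L = 0.016 mg/L.
After input A: C = (190·0.016 + 0.86·2.3) / 190.9 = 0.02629 mg/L.
After input B: C = (190.9·0.02629 + 0.53·0.43) / 191.4 = 0.02741 mg/L.
After input C: C = (191.4·0.02741 + 0.209·1.98) / 191.6 = 0.02954 mg/L.

0.0295 mg/L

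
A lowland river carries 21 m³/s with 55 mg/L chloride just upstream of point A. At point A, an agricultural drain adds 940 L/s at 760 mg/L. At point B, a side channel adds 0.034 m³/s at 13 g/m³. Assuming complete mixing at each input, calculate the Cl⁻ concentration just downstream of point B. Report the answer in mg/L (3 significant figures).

940 L/s = 0.94 m³/s.
After input A: C = (21·55 + 0.94·760) / 21.94 = 85.21 mg/L.
After input B: C = (21.94·85.21 + 0.034·13) / 21.97 = 85.09 mg/L.

85.1 mg/L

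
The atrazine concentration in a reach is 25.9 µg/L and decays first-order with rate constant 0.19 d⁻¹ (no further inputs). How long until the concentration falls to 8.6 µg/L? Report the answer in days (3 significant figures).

5.80 d

t = ln(C₀/C)/k = ln(25.9/8.6)/0.19 = 1.102/0.19 = 5.803 d.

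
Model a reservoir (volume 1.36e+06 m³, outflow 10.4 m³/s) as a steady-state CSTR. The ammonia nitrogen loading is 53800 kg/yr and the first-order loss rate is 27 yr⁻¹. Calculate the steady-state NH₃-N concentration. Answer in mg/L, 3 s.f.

0.147 mg/L

Outflow Q = 10.4 m³/s × 3.156e+07 s/yr = 3.282e+08 m³/yr.
Steady-state CSTR mass balance: W = Q·C + k·V·C, so C = W/(Q + kV).
Q + kV = 3.282e+08 + 27·1.36e+06 = 3.649e+08 m³/yr.
C = 53800/3.649e+08 = 0.0001474 kg/m³ = 0.1474 mg/L.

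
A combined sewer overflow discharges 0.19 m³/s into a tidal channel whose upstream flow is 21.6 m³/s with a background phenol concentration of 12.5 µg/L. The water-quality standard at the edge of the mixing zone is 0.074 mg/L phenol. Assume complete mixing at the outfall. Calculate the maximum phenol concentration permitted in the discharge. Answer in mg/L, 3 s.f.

12.5 µg/L = 0.0125 mg/L.
Mass balance: 0.074·21.79 = 0.19·Cₑ + 21.6·0.0125.
Cₑ = (1.612 − 0.27) / 0.19 = 7.066 mg/L.

7.07 mg/L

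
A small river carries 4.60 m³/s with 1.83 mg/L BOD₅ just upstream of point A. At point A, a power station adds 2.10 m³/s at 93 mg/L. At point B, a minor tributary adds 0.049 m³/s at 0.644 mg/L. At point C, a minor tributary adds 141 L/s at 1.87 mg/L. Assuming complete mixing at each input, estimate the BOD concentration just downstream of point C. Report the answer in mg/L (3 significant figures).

29.6 mg/L

After input A: C = (4.6·1.83 + 2.1·93) / 6.7 = 30.41 mg/L.
After input B: C = (6.7·30.41 + 0.049·0.644) / 6.749 = 30.19 mg/L.
141 L/s = 0.141 m³/s.
After input C: C = (6.749·30.19 + 0.141·1.87) / 6.89 = 29.61 mg/L.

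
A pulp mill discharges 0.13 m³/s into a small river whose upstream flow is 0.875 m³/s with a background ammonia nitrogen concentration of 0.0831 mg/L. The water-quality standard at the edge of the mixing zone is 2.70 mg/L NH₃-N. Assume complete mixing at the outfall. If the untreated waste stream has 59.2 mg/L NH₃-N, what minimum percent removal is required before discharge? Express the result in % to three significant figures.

65.7 %

Mass balance: 2.7·1.005 = 0.13·Cₑ + 0.875·0.0831.
Cₑ = (2.713 − 0.07271) / 0.13 = 20.31 mg/L.
Required removal = 1 − 20.31/59.2 = 65.69 %.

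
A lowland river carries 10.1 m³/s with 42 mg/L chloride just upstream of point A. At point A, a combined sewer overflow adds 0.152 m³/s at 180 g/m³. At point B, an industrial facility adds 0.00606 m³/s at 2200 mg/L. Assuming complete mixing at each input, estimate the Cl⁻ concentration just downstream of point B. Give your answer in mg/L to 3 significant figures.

After input A: C = (10.1·42 + 0.152·180) / 10.25 = 44.05 mg/L.
After input B: C = (10.25·44.05 + 0.00606·2200) / 10.26 = 45.32 mg/L.

45.3 mg/L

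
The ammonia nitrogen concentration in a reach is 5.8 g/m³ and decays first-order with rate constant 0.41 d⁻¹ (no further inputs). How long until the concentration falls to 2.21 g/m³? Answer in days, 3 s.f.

t = ln(C₀/C)/k = ln(5.8/2.21)/0.41 = 0.9649/0.41 = 2.353 d.

2.35 d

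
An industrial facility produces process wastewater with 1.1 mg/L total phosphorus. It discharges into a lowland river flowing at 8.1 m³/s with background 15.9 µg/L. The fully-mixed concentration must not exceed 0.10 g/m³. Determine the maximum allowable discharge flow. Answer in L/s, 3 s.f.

15.9 µg/L = 0.0159 mg/L.
Mass balance at complete mixing: C_std·(Q_w + Q_r) = Q_w·C_e + Q_r·C_b.
Rearranging, Q_w = Q_r·(C_std − C_b)/(C_e − C_std) = 8.1·(0.1 − 0.0159) / (1.1 − 0.1) = 0.6812 m³/s.
= 681.2 L/s.

681 L/s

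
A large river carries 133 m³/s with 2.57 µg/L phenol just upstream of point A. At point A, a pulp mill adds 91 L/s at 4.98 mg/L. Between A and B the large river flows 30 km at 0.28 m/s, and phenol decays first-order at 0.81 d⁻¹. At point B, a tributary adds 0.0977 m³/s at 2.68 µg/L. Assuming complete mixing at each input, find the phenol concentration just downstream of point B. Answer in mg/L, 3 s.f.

0.00219 mg/L

2.57 µg/L = 0.00257 mg/L.
91 L/s = 0.091 m³/s.
After input A: C = (133·0.00257 + 0.091·4.98) / 133.1 = 0.005973 mg/L.
Over the 30 km reach to input B (t = 1.071e+05 s = 1.24 d), decay gives C = 0.005973·exp(−0.81·1.24) = 0.002188 mg/L.
2.68 µg/L = 0.00268 mg/L.
After input B: C = (133.1·0.002188 + 0.0977·0.00268) / 133.2 = 0.002188 mg/L.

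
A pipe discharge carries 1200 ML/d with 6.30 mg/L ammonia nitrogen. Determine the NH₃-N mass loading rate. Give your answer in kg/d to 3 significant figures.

7560 kg/d

1200 ML/d = 13.89 m³/s.
Mass flux = Q·C = 13.89 m³/s × 6.3 g/m³ = 87.5 g/s.
= 87.5 g/s × 86.4 = 7560 kg/d.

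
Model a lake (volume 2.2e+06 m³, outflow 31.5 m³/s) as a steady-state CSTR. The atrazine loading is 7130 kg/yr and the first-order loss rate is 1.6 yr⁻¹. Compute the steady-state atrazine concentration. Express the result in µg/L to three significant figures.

Outflow Q = 31.5 m³/s × 3.156e+07 s/yr = 9.941e+08 m³/yr.
Steady-state CSTR mass balance: W = Q·C + k·V·C, so C = W/(Q + kV).
Q + kV = 9.941e+08 + 1.6·2.2e+06 = 9.976e+08 m³/yr.
C = 7130/9.976e+08 = 7.147e-06 kg/m³ = 0.007147 mg/L = 7.147 µg/L.

7.15 µg/L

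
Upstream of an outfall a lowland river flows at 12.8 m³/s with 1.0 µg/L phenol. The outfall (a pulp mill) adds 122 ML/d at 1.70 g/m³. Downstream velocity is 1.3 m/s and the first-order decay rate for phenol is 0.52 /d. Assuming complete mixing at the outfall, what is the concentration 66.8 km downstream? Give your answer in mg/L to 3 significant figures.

0.125 mg/L

122 ML/d = 1.412 m³/s.
1.0 µg/L = 0.001 mg/L.
After complete mixing, C₀ = (1.412·1.7 + 12.8·0.001) / 14.21 = 0.1698 mg/L.
Travel time t = 6.68e+04 m / 1.3 m/s = 5.138e+04 s = 0.5947 d.
C = 0.1698·exp(−0.52·0.5947) = 0.1698·0.734 = 0.1246 mg/L.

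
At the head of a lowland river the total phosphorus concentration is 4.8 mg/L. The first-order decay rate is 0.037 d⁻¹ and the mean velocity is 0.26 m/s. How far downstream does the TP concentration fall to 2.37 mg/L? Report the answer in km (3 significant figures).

428 km

From C = C₀·e^(−kt), t = ln(C₀/C)/k = ln(4.8/2.37)/0.037 = 0.7057/0.037 = 19.07 d.
Distance = v·t = 0.26 m/s × 1.648e+06 s = 4.285e+05 m = 428.5 km.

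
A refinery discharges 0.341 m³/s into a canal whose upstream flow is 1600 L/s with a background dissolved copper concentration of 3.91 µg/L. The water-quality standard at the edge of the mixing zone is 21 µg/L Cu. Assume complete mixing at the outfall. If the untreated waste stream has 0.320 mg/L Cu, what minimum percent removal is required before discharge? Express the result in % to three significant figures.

1600 L/s = 1.6 m³/s.
3.91 µg/L = 0.00391 mg/L.
21 µg/L = 0.021 mg/L.
Mass balance: 0.021·1.941 = 0.341·Cₑ + 1.6·0.00391.
Cₑ = (0.04076 − 0.006256) / 0.341 = 0.1012 mg/L.
Required removal = 1 − 0.1012/0.320 = 68.38 %.

68.4 %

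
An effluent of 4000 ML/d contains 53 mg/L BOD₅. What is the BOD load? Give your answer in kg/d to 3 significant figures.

212000 kg/d

4000 ML/d = 46.3 m³/s.
Mass flux = Q·C = 46.3 m³/s × 53 g/m³ = 2454 g/s.
= 2454 g/s × 86.4 = 2.12e+05 kg/d.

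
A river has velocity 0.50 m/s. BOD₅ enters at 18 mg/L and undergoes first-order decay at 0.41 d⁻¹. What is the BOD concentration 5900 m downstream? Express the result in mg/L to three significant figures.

Travel time t = 5900 m / 0.50 m/s = 5900/0.50 = 1.18e+04 s = 0.1366 d.
First-order decay: C = 18·exp(−0.41·0.1366) = 18·0.9455 = 17.02 mg/L.

17.0 mg/L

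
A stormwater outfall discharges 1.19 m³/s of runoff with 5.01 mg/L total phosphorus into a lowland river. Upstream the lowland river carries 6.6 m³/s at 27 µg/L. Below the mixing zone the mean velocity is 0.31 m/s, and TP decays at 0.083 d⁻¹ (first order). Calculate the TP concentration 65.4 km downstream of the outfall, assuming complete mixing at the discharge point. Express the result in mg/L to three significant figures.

0.644 mg/L

27 µg/L = 0.027 mg/L.
After complete mixing, C₀ = (1.19·5.01 + 6.6·0.027) / 7.79 = 0.7882 mg/L.
Travel time t = 6.54e+04 m / 0.31 m/s = 2.11e+05 s = 2.442 d.
C = 0.7882·exp(−0.083·2.442) = 0.7882·0.8166 = 0.6436 mg/L.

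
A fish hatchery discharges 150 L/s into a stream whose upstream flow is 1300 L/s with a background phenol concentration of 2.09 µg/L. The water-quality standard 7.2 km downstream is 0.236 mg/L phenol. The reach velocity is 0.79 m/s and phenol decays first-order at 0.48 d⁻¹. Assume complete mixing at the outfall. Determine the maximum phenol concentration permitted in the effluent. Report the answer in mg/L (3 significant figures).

150 L/s = 0.15 m³/s.
1300 L/s = 1.3 m³/s.
2.09 µg/L = 0.00209 mg/L.
Travel time to the compliance point: t = 7200/0.79 = 9114 s = 0.1055 d; decay factor exp(−0.48·0.1055) = 0.9506.
So the concentration just after mixing may be at most 0.236/0.9506 = 0.2483 mg/L.
Mass balance: 0.2483·1.45 = 0.15·Cₑ + 1.3·0.00209.
Cₑ = (0.36 − 0.002717) / 0.15 = 2.382 mg/L.

2.38 mg/L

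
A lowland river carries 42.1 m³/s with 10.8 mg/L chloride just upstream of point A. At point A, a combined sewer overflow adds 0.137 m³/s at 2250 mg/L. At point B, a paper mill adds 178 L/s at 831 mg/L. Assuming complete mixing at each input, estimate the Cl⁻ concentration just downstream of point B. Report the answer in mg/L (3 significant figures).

21.5 mg/L

After input A: C = (42.1·10.8 + 0.137·2250) / 42.24 = 18.06 mg/L.
178 L/s = 0.178 m³/s.
After input B: C = (42.24·18.06 + 0.178·831) / 42.41 = 21.47 mg/L.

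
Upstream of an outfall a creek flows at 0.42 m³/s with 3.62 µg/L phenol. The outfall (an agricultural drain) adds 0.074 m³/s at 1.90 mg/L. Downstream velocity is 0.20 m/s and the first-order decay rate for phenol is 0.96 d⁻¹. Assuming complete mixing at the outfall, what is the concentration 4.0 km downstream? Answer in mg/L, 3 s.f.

3.62 µg/L = 0.00362 mg/L.
After complete mixing, C₀ = (0.074·1.9 + 0.42·0.00362) / 0.494 = 0.2877 mg/L.
Travel time t = 4000 m / 0.20 m/s = 2e+04 s = 0.2315 d.
C = 0.2877·exp(−0.96·0.2315) = 0.2877·0.8007 = 0.2304 mg/L.

0.230 mg/L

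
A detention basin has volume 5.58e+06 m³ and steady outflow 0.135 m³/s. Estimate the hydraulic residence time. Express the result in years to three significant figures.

1.31 yr

Q = 0.135 m³/s × 3.156e+07 s/yr = 4.26e+06 m³/yr.
Hydraulic residence time τ = V/Q = 5.58e+06/4.26e+06 = 1.31 yr.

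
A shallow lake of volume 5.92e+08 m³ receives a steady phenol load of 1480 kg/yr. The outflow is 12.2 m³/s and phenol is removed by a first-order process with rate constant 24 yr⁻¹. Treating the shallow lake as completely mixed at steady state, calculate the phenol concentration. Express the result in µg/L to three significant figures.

0.101 µg/L

Outflow Q = 12.2 m³/s × 3.156e+07 s/yr = 3.85e+08 m³/yr.
Steady-state CSTR mass balance: W = Q·C + k·V·C, so C = W/(Q + kV).
Q + kV = 3.85e+08 + 24·5.92e+08 = 1.459e+10 m³/yr.
C = 1480/1.459e+10 = 1.014e-07 kg/m³ = 0.0001014 mg/L = 0.1014 µg/L.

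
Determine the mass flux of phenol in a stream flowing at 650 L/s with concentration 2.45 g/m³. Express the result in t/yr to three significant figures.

50.3 t/yr

650 L/s = 0.65 m³/s.
Mass flux = Q·C = 0.65 m³/s × 2.45 g/m³ = 1.593 g/s.
= 1.593 g/s × 31.56 = 50.26 t/yr.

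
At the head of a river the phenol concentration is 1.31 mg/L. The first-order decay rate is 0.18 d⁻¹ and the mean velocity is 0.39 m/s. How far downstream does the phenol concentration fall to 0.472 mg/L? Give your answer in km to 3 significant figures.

191 km

From C = C₀·e^(−kt), t = ln(C₀/C)/k = ln(1.31/0.472)/0.18 = 1.021/0.18 = 5.671 d.
Distance = v·t = 0.39 m/s × 4.9e+05 s = 1.911e+05 m = 191.1 km.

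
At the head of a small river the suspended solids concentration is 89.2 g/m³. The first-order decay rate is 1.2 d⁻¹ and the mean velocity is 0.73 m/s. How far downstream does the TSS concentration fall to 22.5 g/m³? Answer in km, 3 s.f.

72.4 km

From C = C₀·e^(−kt), t = ln(C₀/C)/k = ln(89.2/22.5)/1.2 = 1.377/1.2 = 1.148 d.
Distance = v·t = 0.73 m/s × 9.917e+04 s = 7.239e+04 m = 72.39 km.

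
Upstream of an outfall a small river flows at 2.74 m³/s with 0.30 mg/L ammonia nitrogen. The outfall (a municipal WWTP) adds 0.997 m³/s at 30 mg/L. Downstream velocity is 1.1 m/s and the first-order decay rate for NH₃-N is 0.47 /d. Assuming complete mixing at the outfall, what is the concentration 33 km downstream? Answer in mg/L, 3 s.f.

6.99 mg/L

After complete mixing, C₀ = (0.997·30 + 2.74·0.3) / 3.737 = 8.224 mg/L.
Travel time t = 3.3e+04 m / 1.1 m/s = 3e+04 s = 0.3472 d.
C = 8.224·exp(−0.47·0.3472) = 8.224·0.8494 = 6.985 mg/L.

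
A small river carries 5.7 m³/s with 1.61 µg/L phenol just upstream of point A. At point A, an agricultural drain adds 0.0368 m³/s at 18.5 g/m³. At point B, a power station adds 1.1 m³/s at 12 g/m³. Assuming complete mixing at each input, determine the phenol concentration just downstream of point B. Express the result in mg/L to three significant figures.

1.61 µg/L = 0.00161 mg/L.
After input A: C = (5.7·0.00161 + 0.0368·18.5) / 5.737 = 0.1203 mg/L.
After input B: C = (5.737·0.1203 + 1.1·12) / 6.837 = 2.032 mg/L.

2.03 mg/L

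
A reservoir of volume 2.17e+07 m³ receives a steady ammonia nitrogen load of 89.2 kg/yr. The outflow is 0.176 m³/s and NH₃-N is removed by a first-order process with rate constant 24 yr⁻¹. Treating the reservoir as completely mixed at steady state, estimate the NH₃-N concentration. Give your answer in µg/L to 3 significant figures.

0.169 µg/L

Outflow Q = 0.176 m³/s × 3.156e+07 s/yr = 5.554e+06 m³/yr.
Steady-state CSTR mass balance: W = Q·C + k·V·C, so C = W/(Q + kV).
Q + kV = 5.554e+06 + 24·2.17e+07 = 5.264e+08 m³/yr.
C = 89.2/5.264e+08 = 1.695e-07 kg/m³ = 0.0001695 mg/L = 0.1695 µg/L.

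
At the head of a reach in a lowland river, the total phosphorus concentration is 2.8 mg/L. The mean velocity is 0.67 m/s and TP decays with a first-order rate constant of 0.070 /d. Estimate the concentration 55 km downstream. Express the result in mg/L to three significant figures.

Travel time t = 55 km / 0.67 m/s = 5.5e+04/0.67 = 8.209e+04 s = 0.9501 d.
First-order decay: C = 2.8·exp(−0.070·0.9501) = 2.8·0.9357 = 2.62 mg/L.

2.62 mg/L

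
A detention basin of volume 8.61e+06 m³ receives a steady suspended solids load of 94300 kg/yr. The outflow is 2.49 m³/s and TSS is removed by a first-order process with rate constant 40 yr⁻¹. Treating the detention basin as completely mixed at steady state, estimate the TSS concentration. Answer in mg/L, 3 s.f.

0.223 mg/L

Outflow Q = 2.49 m³/s × 3.156e+07 s/yr = 7.858e+07 m³/yr.
Steady-state CSTR mass balance: W = Q·C + k·V·C, so C = W/(Q + kV).
Q + kV = 7.858e+07 + 40·8.61e+06 = 4.23e+08 m³/yr.
C = 94300/4.23e+08 = 0.0002229 kg/m³ = 0.2229 mg/L.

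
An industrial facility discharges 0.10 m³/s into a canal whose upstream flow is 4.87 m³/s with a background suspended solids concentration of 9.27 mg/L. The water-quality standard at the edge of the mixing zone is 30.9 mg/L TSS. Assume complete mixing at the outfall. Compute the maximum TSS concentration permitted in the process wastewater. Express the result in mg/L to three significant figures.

Mass balance: 30.9·4.97 = 0.1·Cₑ + 4.87·9.27.
Cₑ = (153.6 − 45.14) / 0.1 = 1084 mg/L.

1080 mg/L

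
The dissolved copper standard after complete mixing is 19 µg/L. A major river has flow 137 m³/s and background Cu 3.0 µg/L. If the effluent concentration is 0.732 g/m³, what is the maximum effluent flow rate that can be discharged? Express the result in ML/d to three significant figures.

266 ML/d

3.0 µg/L = 0.003 mg/L.
19 µg/L = 0.019 mg/L.
Mass balance at complete mixing: C_std·(Q_w + Q_r) = Q_w·C_e + Q_r·C_b.
Rearranging, Q_w = Q_r·(C_std − C_b)/(C_e − C_std) = 137·(0.019 − 0.003) / (0.732 − 0.019) = 3.074 m³/s.
= 265.6 ML/d.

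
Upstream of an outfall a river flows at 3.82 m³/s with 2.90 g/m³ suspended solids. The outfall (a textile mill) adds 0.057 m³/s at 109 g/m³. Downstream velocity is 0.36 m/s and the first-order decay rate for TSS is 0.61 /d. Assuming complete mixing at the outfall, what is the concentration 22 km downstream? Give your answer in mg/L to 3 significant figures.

After complete mixing, C₀ = (0.057·109 + 3.82·2.9) / 3.877 = 4.46 mg/L.
Travel time t = 2.2e+04 m / 0.36 m/s = 6.111e+04 s = 0.7073 d.
C = 4.46·exp(−0.61·0.7073) = 4.46·0.6496 = 2.897 mg/L.

2.90 mg/L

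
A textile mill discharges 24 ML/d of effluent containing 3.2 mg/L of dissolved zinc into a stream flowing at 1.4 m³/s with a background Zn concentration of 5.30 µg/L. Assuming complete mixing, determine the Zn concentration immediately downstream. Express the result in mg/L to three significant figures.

0.534 mg/L

24 ML/d = 0.2778 m³/s.
5.30 µg/L = 0.0053 mg/L.
Flow-weighted mixing gives C = (0.2778·3.2 + 1.4·0.0053) / (0.2778 + 1.4) = 0.8963/1.678 = 0.5342 mg/L.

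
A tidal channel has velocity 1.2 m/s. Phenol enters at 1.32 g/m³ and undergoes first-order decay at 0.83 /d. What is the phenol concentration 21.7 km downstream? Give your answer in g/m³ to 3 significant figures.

Travel time t = 21.7 km / 1.2 m/s = 2.17e+04/1.2 = 1.808e+04 s = 0.2093 d.
First-order decay: C = 1.32·exp(−0.83·0.2093) = 1.32·0.8405 = 1.11 g/m³.

1.11 g/m³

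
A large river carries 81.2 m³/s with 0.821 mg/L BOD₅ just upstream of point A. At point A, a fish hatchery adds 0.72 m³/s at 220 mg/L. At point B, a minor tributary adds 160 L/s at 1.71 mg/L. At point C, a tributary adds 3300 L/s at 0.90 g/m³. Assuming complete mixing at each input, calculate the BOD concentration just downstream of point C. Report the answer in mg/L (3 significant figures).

After input A: C = (81.2·0.821 + 0.72·220) / 81.92 = 2.747 mg/L.
160 L/s = 0.16 m³/s.
After input B: C = (81.92·2.747 + 0.16·1.71) / 82.08 = 2.745 mg/L.
3300 L/s = 3.3 m³/s.
After input C: C = (82.08·2.745 + 3.3·0.9) / 85.38 = 2.674 mg/L.

2.67 mg/L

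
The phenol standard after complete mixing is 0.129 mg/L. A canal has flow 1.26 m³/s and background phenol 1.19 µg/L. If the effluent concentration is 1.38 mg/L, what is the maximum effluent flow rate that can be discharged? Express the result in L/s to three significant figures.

1.19 µg/L = 0.00119 mg/L.
Mass balance at complete mixing: C_std·(Q_w + Q_r) = Q_w·C_e + Q_r·C_b.
Rearranging, Q_w = Q_r·(C_std − C_b)/(C_e − C_std) = 1.26·(0.129 − 0.00119) / (1.38 − 0.129) = 0.1287 m³/s.
= 128.7 L/s.

129 L/s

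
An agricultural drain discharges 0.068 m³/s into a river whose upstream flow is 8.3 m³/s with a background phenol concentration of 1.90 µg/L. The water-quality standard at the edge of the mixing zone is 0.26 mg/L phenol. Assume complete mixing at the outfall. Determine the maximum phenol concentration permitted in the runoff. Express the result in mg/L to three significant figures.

31.8 mg/L

1.90 µg/L = 0.0019 mg/L.
Mass balance: 0.26·8.368 = 0.068·Cₑ + 8.3·0.0019.
Cₑ = (2.176 − 0.01577) / 0.068 = 31.76 mg/L.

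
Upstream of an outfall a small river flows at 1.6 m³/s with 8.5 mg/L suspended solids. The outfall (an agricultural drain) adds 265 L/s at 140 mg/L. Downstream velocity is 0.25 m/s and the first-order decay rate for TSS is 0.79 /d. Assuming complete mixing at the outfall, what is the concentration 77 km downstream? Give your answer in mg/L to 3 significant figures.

1.63 mg/L

265 L/s = 0.265 m³/s.
After complete mixing, C₀ = (0.265·140 + 1.6·8.5) / 1.865 = 27.18 mg/L.
Travel time t = 7.7e+04 m / 0.25 m/s = 3.08e+05 s = 3.565 d.
C = 27.18·exp(−0.79·3.565) = 27.18·0.05983 = 1.627 mg/L.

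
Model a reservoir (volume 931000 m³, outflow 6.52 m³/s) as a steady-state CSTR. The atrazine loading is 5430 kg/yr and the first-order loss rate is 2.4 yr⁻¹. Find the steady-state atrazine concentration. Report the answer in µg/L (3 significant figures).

26.1 µg/L

Outflow Q = 6.52 m³/s × 3.156e+07 s/yr = 2.058e+08 m³/yr.
Steady-state CSTR mass balance: W = Q·C + k·V·C, so C = W/(Q + kV).
Q + kV = 2.058e+08 + 2.4·931000 = 2.08e+08 m³/yr.
C = 5430/2.08e+08 = 2.611e-05 kg/m³ = 0.02611 mg/L = 26.11 µg/L.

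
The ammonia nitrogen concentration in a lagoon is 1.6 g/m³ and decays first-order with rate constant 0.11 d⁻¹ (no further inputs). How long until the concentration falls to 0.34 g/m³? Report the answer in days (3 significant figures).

t = ln(C₀/C)/k = ln(1.6/0.34)/0.11 = 1.549/0.11 = 14.08 d.

14.1 d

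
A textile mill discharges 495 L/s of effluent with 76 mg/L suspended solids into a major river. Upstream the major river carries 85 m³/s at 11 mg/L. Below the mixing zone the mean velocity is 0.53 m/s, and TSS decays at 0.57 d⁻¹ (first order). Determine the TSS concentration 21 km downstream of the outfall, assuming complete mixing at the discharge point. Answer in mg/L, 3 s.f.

8.76 mg/L

495 L/s = 0.495 m³/s.
After complete mixing, C₀ = (0.495·76 + 85·11) / 85.5 = 11.38 mg/L.
Travel time t = 2.1e+04 m / 0.53 m/s = 3.962e+04 s = 0.4586 d.
C = 11.38·exp(−0.57·0.4586) = 11.38·0.77 = 8.759 mg/L.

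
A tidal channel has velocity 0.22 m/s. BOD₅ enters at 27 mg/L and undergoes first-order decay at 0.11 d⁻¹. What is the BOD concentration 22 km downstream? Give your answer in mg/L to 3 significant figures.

Travel time t = 22 km / 0.22 m/s = 2.2e+04/0.22 = 1e+05 s = 1.157 d.
First-order decay: C = 27·exp(−0.11·1.157) = 27·0.8805 = 23.77 mg/L.

23.8 mg/L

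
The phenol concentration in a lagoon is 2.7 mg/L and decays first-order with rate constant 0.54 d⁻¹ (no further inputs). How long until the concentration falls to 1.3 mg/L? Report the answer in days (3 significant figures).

1.35 d

t = ln(C₀/C)/k = ln(2.7/1.3)/0.54 = 0.7309/0.54 = 1.353 d.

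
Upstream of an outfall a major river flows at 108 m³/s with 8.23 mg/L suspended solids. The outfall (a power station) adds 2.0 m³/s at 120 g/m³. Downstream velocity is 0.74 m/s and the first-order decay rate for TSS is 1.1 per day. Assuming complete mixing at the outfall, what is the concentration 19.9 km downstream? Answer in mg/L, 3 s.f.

7.29 mg/L

After complete mixing, C₀ = (2·120 + 108·8.23) / 110 = 10.26 mg/L.
Travel time t = 1.99e+04 m / 0.74 m/s = 2.689e+04 s = 0.3112 d.
C = 10.26·exp(−1.1·0.3112) = 10.26·0.7101 = 7.287 mg/L.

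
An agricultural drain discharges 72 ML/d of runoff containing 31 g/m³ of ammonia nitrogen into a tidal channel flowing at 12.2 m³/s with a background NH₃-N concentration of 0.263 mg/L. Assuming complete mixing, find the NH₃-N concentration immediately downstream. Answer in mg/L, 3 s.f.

72 ML/d = 0.8333 m³/s.
Conservation of mass across the mixing zone: C = (0.8333·31 + 12.2·0.263) / (0.8333 + 12.2) = 29.04/13.03 = 2.228 mg/L.

2.23 mg/L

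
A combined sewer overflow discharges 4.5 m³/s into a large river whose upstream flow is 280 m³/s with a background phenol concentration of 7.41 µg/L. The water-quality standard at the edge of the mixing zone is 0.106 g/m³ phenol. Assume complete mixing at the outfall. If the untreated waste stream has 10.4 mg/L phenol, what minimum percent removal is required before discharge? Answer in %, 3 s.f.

40.0 %

7.41 µg/L = 0.00741 mg/L.
Mass balance: 0.106·284.5 = 4.5·Cₑ + 280·0.00741.
Cₑ = (30.16 − 2.075) / 4.5 = 6.24 mg/L.
Required removal = 1 − 6.24/10.4 = 40 %.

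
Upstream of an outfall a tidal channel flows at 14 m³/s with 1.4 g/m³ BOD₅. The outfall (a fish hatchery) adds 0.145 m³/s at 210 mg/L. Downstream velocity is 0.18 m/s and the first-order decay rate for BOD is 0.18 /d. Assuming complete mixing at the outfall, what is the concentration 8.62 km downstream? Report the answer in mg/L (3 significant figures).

3.20 mg/L

After complete mixing, C₀ = (0.145·210 + 14·1.4) / 14.14 = 3.538 mg/L.
Travel time t = 8620 m / 0.18 m/s = 4.789e+04 s = 0.5543 d.
C = 3.538·exp(−0.18·0.5543) = 3.538·0.905 = 3.202 mg/L.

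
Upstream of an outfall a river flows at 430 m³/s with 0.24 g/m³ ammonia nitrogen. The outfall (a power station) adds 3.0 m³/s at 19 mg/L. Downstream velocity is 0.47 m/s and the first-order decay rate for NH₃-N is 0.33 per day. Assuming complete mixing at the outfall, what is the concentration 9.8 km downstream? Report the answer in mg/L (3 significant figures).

0.342 mg/L

After complete mixing, C₀ = (3·19 + 430·0.24) / 433 = 0.37 mg/L.
Travel time t = 9800 m / 0.47 m/s = 2.085e+04 s = 0.2413 d.
C = 0.37·exp(−0.33·0.2413) = 0.37·0.9234 = 0.3417 mg/L.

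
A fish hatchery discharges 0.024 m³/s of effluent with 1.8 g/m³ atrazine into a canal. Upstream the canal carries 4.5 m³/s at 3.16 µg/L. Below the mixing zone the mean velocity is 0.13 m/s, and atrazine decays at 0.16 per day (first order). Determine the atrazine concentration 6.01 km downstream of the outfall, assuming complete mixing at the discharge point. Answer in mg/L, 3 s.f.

3.16 µg/L = 0.00316 mg/L.
After complete mixing, C₀ = (0.024·1.8 + 4.5·0.00316) / 4.524 = 0.01269 mg/L.
Travel time t = 6010 m / 0.13 m/s = 4.623e+04 s = 0.5351 d.
C = 0.01269·exp(−0.16·0.5351) = 0.01269·0.9179 = 0.01165 mg/L.

0.0117 mg/L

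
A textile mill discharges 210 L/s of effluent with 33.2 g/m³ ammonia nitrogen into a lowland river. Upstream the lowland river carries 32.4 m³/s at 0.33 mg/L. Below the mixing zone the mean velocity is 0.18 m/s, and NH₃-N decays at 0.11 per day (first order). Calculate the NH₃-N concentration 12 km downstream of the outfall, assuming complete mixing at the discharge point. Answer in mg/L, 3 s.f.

210 L/s = 0.21 m³/s.
After complete mixing, C₀ = (0.21·33.2 + 32.4·0.33) / 32.61 = 0.5417 mg/L.
Travel time t = 1.2e+04 m / 0.18 m/s = 6.667e+04 s = 0.7716 d.
C = 0.5417·exp(−0.11·0.7716) = 0.5417·0.9186 = 0.4976 mg/L.

0.498 mg/L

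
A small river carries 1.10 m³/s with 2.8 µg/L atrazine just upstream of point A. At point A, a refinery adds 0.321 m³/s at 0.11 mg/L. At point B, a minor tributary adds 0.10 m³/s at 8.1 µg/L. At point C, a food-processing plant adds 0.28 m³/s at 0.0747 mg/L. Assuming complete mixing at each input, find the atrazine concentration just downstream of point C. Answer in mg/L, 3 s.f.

0.0334 mg/L

2.8 µg/L = 0.0028 mg/L.
After input A: C = (1.1·0.0028 + 0.321·0.11) / 1.421 = 0.02702 mg/L.
8.1 µg/L = 0.0081 mg/L.
After input B: C = (1.421·0.02702 + 0.1·0.0081) / 1.521 = 0.02577 mg/L.
After input C: C = (1.521·0.02577 + 0.28·0.0747) / 1.801 = 0.03338 mg/L.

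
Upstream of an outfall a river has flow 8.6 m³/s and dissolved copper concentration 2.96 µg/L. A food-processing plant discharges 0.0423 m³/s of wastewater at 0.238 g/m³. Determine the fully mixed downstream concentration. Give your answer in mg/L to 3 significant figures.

0.00411 mg/L

2.96 µg/L = 0.00296 mg/L.
Conservation of mass across the mixing zone: C = (0.0423·0.238 + 8.6·0.00296) / (0.0423 + 8.6) = 0.03552/8.642 = 0.00411 mg/L.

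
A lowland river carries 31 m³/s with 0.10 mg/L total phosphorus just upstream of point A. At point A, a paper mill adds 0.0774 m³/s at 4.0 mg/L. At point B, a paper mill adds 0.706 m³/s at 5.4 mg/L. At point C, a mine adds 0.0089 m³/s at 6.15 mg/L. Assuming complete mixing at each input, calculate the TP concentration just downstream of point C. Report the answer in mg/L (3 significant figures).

After input A: C = (31·0.1 + 0.0774·4) / 31.08 = 0.1097 mg/L.
After input B: C = (31.08·0.1097 + 0.706·5.4) / 31.78 = 0.2272 mg/L.
After input C: C = (31.78·0.2272 + 0.0089·6.15) / 31.79 = 0.2289 mg/L.

0.229 mg/L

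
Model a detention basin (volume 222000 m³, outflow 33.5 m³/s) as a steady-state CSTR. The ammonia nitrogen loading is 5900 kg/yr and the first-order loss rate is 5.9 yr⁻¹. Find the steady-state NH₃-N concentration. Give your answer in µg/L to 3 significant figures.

5.57 µg/L

Outflow Q = 33.5 m³/s × 3.156e+07 s/yr = 1.057e+09 m³/yr.
Steady-state CSTR mass balance: W = Q·C + k·V·C, so C = W/(Q + kV).
Q + kV = 1.057e+09 + 5.9·222000 = 1.058e+09 m³/yr.
C = 5900/1.058e+09 = 5.574e-06 kg/m³ = 0.005574 mg/L = 5.574 µg/L.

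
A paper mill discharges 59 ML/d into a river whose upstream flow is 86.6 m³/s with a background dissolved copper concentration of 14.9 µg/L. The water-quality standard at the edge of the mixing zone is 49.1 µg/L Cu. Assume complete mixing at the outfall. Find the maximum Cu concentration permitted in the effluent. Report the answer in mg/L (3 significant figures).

59 ML/d = 0.6829 m³/s.
14.9 µg/L = 0.0149 mg/L.
49.1 µg/L = 0.0491 mg/L.
Mass balance: 0.0491·87.28 = 0.6829·Cₑ + 86.6·0.0149.
Cₑ = (4.286 − 1.29) / 0.6829 = 4.386 mg/L.

4.39 mg/L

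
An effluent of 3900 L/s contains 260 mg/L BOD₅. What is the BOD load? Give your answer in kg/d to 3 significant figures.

87600 kg/d

3900 L/s = 3.9 m³/s.
Mass flux = Q·C = 3.9 m³/s × 260 g/m³ = 1014 g/s.
= 1014 g/s × 86.4 = 8.761e+04 kg/d.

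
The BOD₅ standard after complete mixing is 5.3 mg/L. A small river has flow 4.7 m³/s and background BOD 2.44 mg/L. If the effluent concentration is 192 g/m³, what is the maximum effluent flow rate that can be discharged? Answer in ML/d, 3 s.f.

6.22 ML/d

Mass balance at complete mixing: C_std·(Q_w + Q_r) = Q_w·C_e + Q_r·C_b.
Rearranging, Q_w = Q_r·(C_std − C_b)/(C_e − C_std) = 4.7·(5.3 − 2.44) / (192 − 5.3) = 0.072 m³/s.
= 6.221 ML/d.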